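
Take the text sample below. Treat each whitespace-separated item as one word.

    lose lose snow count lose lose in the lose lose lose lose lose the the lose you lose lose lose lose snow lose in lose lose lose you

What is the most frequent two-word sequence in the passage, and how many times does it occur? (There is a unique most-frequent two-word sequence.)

Bigram frequencies (highest first):
  lose lose: 11
  lose snow: 2
  lose in: 2
  the lose: 2
  lose you: 2
  snow count: 1
  … (7 more, each ≤ 1)

"lose lose", 11 times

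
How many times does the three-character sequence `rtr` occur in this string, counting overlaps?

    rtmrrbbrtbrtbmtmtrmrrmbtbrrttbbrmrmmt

0

Sliding a length-3 window over the 37 characters (35 positions):
  (no match at any position)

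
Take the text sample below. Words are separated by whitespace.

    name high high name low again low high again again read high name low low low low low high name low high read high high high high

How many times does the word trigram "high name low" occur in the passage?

Scanning the 25 overlapping trigram windows for "high name low":
  position 3–5: high name low
  position 12–14: high name low
  position 19–21: high name low

3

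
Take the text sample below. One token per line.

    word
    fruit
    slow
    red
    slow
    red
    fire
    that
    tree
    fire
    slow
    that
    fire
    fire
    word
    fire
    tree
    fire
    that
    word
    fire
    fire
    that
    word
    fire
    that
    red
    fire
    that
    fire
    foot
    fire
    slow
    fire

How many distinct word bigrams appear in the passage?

20

34 tokens → 33 bigram windows in total.
Repeated bigrams (each contributes count−1 duplicates):
  fire that: 5
  word fire: 3
  fire fire: 2
  fire slow: 2
  red fire: 2
  slow red: 2
  that fire: 2
  that word: 2
  … (1 more repeated)
13 duplicate windows → 33 − 13 = 20 distinct.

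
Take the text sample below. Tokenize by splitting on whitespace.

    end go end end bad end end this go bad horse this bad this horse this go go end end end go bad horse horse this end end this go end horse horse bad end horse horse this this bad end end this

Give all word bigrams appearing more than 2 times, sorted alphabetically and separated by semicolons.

Bigram counts meeting the condition (more than 2 times):
  bad end: 3
  end end: 6
  end this: 3
  go end: 3
  horse horse: 3
  horse this: 4
  this go: 3

bad end; end end; end this; go end; horse horse; horse this; this go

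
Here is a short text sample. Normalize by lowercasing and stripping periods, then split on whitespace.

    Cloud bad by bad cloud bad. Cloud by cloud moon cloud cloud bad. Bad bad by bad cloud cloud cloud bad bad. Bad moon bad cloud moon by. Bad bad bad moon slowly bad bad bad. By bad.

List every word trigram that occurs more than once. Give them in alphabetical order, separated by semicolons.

Trigram counts meeting the condition (more than once):
  bad bad bad: 4
  bad bad by: 2
  bad bad moon: 2
  bad by bad: 3
  by bad cloud: 2
  cloud bad bad: 2
  cloud cloud bad: 2

bad bad bad; bad bad by; bad bad moon; bad by bad; by bad cloud; cloud bad bad; cloud cloud bad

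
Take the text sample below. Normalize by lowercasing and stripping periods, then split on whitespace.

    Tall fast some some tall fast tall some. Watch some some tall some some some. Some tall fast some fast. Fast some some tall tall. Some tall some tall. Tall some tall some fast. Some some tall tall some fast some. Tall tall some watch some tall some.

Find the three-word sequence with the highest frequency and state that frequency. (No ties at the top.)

Trigram frequencies (highest first):
  some some tall: 5
  some tall some: 4
  some tall tall: 4
  tall tall some: 4
  fast some some: 3
  tall some tall: 3
  … (16 more, each ≤ 2)

"some some tall", 5 times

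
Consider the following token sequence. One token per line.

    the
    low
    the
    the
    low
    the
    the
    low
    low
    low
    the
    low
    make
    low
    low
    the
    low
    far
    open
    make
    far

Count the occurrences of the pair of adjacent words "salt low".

Scanning the 20 overlapping bigram windows for "salt low":
  (none found)

0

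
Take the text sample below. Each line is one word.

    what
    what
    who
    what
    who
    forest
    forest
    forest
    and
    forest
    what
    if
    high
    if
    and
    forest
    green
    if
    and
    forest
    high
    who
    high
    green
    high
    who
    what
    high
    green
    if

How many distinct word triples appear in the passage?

27

30 tokens → 28 trigram windows in total.
Repeated trigrams (each contributes count−1 duplicates):
  if and forest: 2
1 duplicate windows → 28 − 1 = 27 distinct.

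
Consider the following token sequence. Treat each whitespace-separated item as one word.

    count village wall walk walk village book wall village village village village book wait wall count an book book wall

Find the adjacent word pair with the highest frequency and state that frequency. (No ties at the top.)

Bigram frequencies (highest first):
  village village: 3
  village book: 2
  book wall: 2
  count village: 1
  village wall: 1
  wall walk: 1
  … (9 more, each ≤ 1)

"village village", 3 times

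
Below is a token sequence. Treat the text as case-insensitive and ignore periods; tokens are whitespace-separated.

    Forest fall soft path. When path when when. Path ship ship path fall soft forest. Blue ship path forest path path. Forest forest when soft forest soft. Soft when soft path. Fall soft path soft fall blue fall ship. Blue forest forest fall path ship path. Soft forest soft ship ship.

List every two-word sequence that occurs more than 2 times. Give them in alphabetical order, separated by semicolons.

fall soft; ship path; soft forest; soft path

Bigram counts meeting the condition (more than 2 times):
  fall soft: 3
  ship path: 3
  soft forest: 3
  soft path: 3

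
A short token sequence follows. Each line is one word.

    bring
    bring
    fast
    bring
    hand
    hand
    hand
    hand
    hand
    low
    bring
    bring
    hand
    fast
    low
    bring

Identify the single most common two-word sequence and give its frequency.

"hand hand", 4 times

Bigram frequencies (highest first):
  hand hand: 4
  bring bring: 2
  bring hand: 2
  low bring: 2
  bring fast: 1
  fast bring: 1
  … (3 more, each ≤ 1)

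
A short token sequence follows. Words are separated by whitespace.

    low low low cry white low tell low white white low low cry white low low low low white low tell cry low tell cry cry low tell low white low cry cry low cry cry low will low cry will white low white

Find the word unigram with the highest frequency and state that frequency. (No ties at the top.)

Unigram frequencies (highest first):
  low: 20
  cry: 10
  white: 8
  tell: 4
  will: 2

"low", 20 times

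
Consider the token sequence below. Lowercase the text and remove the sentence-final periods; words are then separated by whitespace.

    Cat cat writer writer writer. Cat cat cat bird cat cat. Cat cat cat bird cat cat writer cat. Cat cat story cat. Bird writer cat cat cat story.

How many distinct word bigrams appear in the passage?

9

29 tokens → 28 bigram windows in total.
Repeated bigrams (each contributes count−1 duplicates):
  cat cat: 12
  cat bird: 3
  writer cat: 3
  bird cat: 2
  cat story: 2
  cat writer: 2
  writer writer: 2
19 duplicate windows → 28 − 19 = 9 distinct.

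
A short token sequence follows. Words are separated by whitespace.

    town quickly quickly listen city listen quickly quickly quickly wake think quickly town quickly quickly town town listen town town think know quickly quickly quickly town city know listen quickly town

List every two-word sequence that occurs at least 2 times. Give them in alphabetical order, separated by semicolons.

Bigram counts meeting the condition (at least 2 times):
  listen quickly: 2
  quickly quickly: 6
  quickly town: 4
  town quickly: 2
  town town: 2

listen quickly; quickly quickly; quickly town; town quickly; town town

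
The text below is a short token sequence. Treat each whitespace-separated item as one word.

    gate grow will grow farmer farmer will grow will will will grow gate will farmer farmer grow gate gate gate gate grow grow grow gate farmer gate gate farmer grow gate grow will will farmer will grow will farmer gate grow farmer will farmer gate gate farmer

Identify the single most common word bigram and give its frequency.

"gate gate", 5 times

Bigram frequencies (highest first):
  gate gate: 5
  gate grow: 4
  grow will: 4
  will grow: 4
  grow gate: 4
  will farmer: 4
  … (9 more, each ≤ 3)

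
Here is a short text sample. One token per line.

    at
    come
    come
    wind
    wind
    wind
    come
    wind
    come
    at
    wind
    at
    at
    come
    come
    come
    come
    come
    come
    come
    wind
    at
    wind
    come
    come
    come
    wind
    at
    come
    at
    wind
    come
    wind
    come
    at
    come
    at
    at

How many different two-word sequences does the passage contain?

9

38 tokens → 37 bigram windows in total.
Repeated bigrams (each contributes count−1 duplicates):
  come come: 9
  come wind: 5
  wind come: 5
  at come: 4
  come at: 4
  at wind: 3
  wind at: 3
  at at: 2
  … (1 more repeated)
28 duplicate windows → 37 − 28 = 9 distinct.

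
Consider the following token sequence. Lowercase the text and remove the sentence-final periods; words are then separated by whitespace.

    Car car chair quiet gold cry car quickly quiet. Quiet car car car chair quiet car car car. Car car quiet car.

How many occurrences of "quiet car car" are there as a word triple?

Scanning the 20 overlapping trigram windows for "quiet car car":
  position 10–12: quiet car car
  position 15–17: quiet car car

2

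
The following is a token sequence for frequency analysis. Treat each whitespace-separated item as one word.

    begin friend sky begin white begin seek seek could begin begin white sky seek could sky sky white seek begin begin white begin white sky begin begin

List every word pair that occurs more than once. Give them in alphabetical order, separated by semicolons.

begin begin; begin white; seek could; sky begin; white begin; white sky

Bigram counts meeting the condition (more than once):
  begin begin: 3
  begin white: 4
  seek could: 2
  sky begin: 2
  white begin: 2
  white sky: 2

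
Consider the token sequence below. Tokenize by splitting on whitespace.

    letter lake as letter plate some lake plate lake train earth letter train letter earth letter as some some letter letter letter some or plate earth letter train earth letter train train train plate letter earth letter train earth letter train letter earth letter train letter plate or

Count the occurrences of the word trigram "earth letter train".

Scanning the 46 overlapping trigram windows for "earth letter train":
  position 11–13: earth letter train
  position 26–28: earth letter train
  position 29–31: earth letter train
  position 36–38: earth letter train
  position 39–41: earth letter train
  position 43–45: earth letter train

6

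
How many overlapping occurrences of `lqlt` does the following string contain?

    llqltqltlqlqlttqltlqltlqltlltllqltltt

5

Sliding a length-4 window over the 37 characters (34 positions):
  position 2–5: lqlt
  position 11–14: lqlt
  position 19–22: lqlt
  position 23–26: lqlt
  position 31–34: lqlt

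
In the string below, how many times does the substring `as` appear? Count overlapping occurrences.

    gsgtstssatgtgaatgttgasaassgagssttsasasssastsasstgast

Sliding a length-2 window over the 52 characters (51 positions):
  position 21–22: as
  position 24–25: as
  position 35–36: as
  position 37–38: as
  position 41–42: as
  position 45–46: as
  position 50–51: as

7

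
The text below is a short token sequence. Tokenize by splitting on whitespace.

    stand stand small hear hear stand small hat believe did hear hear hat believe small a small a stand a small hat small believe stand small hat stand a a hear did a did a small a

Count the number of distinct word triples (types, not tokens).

33

37 tokens → 35 trigram windows in total.
Repeated trigrams (each contributes count−1 duplicates):
  a small a: 2
  stand small hat: 2
2 duplicate windows → 35 − 2 = 33 distinct.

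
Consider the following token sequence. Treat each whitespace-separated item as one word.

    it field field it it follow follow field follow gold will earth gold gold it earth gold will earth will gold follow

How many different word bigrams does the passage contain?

22 tokens → 21 bigram windows in total.
Repeated bigrams (each contributes count−1 duplicates):
  earth gold: 2
  gold will: 2
  will earth: 2
3 duplicate windows → 21 − 3 = 18 distinct.

18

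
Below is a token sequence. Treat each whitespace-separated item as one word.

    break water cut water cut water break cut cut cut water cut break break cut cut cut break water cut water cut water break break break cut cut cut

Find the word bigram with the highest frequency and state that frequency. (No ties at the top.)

Bigram frequencies (highest first):
  cut cut: 6
  water cut: 5
  cut water: 5
  break cut: 3
  break break: 3
  break water: 2
  … (2 more, each ≤ 2)

"cut cut", 6 times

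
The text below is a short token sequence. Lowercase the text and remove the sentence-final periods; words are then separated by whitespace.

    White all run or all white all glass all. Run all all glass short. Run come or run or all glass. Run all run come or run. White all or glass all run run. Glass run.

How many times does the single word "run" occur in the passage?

Scanning the 36 tokens for "run":
  position 3: run
  position 10: run
  position 15: run
  position 18: run
  position 22: run
  position 24: run
  position 27: run
  position 33: run
  position 34: run
  position 36: run

10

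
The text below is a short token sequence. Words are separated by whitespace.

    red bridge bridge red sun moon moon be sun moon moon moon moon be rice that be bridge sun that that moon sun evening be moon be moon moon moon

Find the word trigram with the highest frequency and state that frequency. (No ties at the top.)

"moon moon moon", 3 times

Trigram frequencies (highest first):
  moon moon moon: 3
  sun moon moon: 2
  moon moon be: 2
  red bridge bridge: 1
  bridge bridge red: 1
  bridge red sun: 1
  … (18 more, each ≤ 1)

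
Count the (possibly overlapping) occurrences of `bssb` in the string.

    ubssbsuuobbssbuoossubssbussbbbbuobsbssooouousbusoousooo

Sliding a length-4 window over the 55 characters (52 positions):
  position 2–5: bssb
  position 11–14: bssb
  position 21–24: bssb

3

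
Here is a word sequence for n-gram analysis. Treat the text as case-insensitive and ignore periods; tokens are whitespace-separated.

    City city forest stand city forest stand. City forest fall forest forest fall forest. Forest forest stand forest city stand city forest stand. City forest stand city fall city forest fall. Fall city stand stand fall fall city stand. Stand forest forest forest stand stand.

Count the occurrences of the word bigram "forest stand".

Scanning the 44 overlapping bigram windows for "forest stand":
  position 3–4: forest stand
  position 6–7: forest stand
  position 16–17: forest stand
  position 22–23: forest stand
  position 25–26: forest stand
  position 43–44: forest stand

6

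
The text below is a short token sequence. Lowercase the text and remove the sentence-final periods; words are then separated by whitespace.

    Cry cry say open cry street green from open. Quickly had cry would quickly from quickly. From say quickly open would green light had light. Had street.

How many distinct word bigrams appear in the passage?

24

27 tokens → 26 bigram windows in total.
Repeated bigrams (each contributes count−1 duplicates):
  light had: 2
  quickly from: 2
2 duplicate windows → 26 − 2 = 24 distinct.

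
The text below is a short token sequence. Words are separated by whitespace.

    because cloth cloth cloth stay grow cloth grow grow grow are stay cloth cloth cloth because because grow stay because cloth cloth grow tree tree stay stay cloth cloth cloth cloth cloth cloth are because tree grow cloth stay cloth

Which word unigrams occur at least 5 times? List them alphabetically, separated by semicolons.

because; cloth; grow; stay

Unigram counts meeting the condition (at least 5 times):
  because: 5
  cloth: 17
  grow: 7
  stay: 6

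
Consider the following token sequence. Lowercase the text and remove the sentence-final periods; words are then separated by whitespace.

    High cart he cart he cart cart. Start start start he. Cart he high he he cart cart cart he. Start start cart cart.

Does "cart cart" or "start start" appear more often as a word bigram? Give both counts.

"cart cart": 4 occurrences
"start start": 3 occurrences

"cart cart" (4 vs 3)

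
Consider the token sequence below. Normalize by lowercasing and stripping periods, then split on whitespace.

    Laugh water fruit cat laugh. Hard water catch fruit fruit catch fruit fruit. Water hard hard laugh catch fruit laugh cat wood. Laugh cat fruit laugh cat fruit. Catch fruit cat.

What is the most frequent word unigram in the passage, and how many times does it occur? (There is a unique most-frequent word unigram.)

Unigram frequencies (highest first):
  fruit: 9
  laugh: 6
  cat: 5
  catch: 4
  water: 3
  hard: 3
  … (1 more, each ≤ 1)

"fruit", 9 times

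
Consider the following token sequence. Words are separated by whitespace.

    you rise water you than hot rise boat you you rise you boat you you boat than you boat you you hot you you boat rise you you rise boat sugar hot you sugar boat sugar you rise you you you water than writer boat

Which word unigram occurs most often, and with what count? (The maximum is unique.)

Unigram frequencies (highest first):
  you: 19
  boat: 8
  rise: 6
  than: 3
  hot: 3
  sugar: 3
  … (2 more, each ≤ 2)

"you", 19 times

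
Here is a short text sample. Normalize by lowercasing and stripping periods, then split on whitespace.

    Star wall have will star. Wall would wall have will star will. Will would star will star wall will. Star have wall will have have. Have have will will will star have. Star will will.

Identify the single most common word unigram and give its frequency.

Unigram frequencies (highest first):
  will: 12
  star: 8
  have: 8
  wall: 5
  would: 2

"will", 12 times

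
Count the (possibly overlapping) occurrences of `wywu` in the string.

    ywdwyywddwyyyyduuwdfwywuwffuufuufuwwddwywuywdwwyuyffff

Sliding a length-4 window over the 54 characters (51 positions):
  position 21–24: wywu
  position 39–42: wywu

2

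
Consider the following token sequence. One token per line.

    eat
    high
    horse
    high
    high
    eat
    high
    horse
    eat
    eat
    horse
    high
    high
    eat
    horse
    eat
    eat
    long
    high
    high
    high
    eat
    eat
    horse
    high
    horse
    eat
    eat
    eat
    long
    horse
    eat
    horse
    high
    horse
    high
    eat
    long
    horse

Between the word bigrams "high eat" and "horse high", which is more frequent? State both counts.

"horse high" (5 vs 4)

"high eat": 4 occurrences
"horse high": 5 occurrences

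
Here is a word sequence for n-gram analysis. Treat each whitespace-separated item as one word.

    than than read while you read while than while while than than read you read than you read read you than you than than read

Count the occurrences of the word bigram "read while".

2

Scanning the 24 overlapping bigram windows for "read while":
  position 3–4: read while
  position 6–7: read while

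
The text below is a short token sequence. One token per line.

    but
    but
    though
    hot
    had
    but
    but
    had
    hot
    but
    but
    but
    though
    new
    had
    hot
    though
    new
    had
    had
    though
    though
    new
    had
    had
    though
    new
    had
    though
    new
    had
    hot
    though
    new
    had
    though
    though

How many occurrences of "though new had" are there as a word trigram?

6

Scanning the 35 overlapping trigram windows for "though new had":
  position 13–15: though new had
  position 17–19: though new had
  position 22–24: though new had
  position 26–28: though new had
  position 29–31: though new had
  position 33–35: though new had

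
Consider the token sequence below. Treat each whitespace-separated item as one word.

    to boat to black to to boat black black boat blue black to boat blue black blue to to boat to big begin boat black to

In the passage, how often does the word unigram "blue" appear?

3

Scanning the 26 tokens for "blue":
  position 11: blue
  position 15: blue
  position 17: blue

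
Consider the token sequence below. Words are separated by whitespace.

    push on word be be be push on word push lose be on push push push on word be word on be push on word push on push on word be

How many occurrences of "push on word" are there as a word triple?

Scanning the 29 overlapping trigram windows for "push on word":
  position 1–3: push on word
  position 7–9: push on word
  position 16–18: push on word
  position 23–25: push on word
  position 28–30: push on word

5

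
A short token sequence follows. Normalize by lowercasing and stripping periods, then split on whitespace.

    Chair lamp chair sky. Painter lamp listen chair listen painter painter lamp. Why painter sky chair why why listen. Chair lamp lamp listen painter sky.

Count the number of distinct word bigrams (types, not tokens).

18

25 tokens → 24 bigram windows in total.
Repeated bigrams (each contributes count−1 duplicates):
  chair lamp: 2
  lamp listen: 2
  listen chair: 2
  listen painter: 2
  painter lamp: 2
  painter sky: 2
6 duplicate windows → 24 − 6 = 18 distinct.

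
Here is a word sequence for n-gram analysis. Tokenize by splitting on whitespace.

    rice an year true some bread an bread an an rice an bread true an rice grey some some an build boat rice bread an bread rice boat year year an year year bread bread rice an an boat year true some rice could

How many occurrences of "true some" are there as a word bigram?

2

Scanning the 43 overlapping bigram windows for "true some":
  position 4–5: true some
  position 41–42: true some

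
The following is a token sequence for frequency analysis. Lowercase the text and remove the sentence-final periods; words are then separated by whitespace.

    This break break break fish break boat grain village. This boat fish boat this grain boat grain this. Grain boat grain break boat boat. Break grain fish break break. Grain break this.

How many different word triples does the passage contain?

32 tokens → 30 trigram windows in total.
Repeated trigrams (each contributes count−1 duplicates):
  grain boat grain: 2
  this grain boat: 2
2 duplicate windows → 30 − 2 = 28 distinct.

28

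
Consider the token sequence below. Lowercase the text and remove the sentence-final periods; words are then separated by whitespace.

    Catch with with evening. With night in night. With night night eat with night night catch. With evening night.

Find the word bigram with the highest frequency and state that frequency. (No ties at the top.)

"with night", 3 times

Bigram frequencies (highest first):
  with night: 3
  catch with: 2
  with evening: 2
  night night: 2
  with with: 1
  evening with: 1
  … (7 more, each ≤ 1)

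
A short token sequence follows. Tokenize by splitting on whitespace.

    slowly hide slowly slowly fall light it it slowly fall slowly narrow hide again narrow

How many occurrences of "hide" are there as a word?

Scanning the 15 tokens for "hide":
  position 2: hide
  position 13: hide

2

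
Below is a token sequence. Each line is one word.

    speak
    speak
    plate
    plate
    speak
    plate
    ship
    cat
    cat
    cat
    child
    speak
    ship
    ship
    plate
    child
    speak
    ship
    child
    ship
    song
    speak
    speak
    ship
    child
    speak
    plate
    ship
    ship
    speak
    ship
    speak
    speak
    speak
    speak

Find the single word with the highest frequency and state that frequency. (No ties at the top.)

"speak", 13 times

Unigram frequencies (highest first):
  speak: 13
  ship: 9
  plate: 5
  child: 4
  cat: 3
  song: 1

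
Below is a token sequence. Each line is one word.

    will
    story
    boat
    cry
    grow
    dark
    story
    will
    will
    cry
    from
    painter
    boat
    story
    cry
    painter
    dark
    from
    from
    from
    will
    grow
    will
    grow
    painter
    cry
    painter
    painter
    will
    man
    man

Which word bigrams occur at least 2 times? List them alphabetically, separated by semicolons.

Bigram counts meeting the condition (at least 2 times):
  cry painter: 2
  from from: 2
  will grow: 2

cry painter; from from; will grow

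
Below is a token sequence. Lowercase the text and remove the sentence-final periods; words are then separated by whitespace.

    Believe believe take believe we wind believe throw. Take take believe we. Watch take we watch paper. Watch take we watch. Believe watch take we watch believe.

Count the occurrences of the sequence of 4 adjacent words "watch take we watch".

3

Scanning the 24 overlapping 4-gram windows for "watch take we watch":
  position 13–16: watch take we watch
  position 18–21: watch take we watch
  position 23–26: watch take we watch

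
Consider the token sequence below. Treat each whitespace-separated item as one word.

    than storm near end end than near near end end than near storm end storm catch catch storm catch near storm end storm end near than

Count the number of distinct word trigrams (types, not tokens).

19

26 tokens → 24 trigram windows in total.
Repeated trigrams (each contributes count−1 duplicates):
  end end than: 2
  end than near: 2
  near end end: 2
  near storm end: 2
  storm end storm: 2
5 duplicate windows → 24 − 5 = 19 distinct.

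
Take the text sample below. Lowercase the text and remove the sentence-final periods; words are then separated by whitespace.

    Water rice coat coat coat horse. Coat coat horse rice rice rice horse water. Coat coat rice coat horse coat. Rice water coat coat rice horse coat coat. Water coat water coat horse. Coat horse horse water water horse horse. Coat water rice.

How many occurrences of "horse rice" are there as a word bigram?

Scanning the 42 overlapping bigram windows for "horse rice":
  position 9–10: horse rice

1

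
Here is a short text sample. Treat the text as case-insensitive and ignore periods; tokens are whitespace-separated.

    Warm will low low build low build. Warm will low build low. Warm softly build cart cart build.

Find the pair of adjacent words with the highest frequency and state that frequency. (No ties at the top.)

"low build", 3 times

Bigram frequencies (highest first):
  low build: 3
  warm will: 2
  will low: 2
  build low: 2
  low low: 1
  build warm: 1
  … (6 more, each ≤ 1)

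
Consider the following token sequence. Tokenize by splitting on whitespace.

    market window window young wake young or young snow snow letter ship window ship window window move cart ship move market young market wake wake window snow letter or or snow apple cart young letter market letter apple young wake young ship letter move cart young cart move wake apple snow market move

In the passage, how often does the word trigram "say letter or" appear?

Scanning the 51 overlapping trigram windows for "say letter or":
  (none found)

0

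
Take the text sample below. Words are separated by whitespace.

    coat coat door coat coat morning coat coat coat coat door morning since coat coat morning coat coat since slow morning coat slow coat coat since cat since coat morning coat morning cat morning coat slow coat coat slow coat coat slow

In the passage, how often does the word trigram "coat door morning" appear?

Scanning the 40 overlapping trigram windows for "coat door morning":
  position 10–12: coat door morning

1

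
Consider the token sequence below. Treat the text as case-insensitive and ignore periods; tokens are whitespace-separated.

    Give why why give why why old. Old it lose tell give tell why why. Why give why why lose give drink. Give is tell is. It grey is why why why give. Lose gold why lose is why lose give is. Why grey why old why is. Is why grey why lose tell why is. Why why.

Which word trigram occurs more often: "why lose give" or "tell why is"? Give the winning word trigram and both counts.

"why lose give": 2 occurrences
"tell why is": 1 occurrence

"why lose give" (2 vs 1)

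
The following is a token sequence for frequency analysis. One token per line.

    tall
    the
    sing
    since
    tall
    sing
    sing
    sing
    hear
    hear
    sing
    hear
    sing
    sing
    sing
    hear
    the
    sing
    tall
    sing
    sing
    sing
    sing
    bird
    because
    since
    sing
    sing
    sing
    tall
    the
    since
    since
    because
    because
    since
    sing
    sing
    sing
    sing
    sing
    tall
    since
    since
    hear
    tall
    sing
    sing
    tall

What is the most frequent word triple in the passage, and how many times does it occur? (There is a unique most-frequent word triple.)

"sing sing sing", 8 times

Trigram frequencies (highest first):
  sing sing sing: 8
  tall sing sing: 3
  sing sing tall: 3
  sing sing hear: 2
  because since sing: 2
  since sing sing: 2
  … (27 more, each ≤ 1)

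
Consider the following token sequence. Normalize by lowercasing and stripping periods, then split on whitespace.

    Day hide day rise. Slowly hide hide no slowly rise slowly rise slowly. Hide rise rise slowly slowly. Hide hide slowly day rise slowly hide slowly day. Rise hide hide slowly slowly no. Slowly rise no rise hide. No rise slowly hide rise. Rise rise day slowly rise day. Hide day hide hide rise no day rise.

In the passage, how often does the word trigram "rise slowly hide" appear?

Scanning the 55 overlapping trigram windows for "rise slowly hide":
  position 4–6: rise slowly hide
  position 12–14: rise slowly hide
  position 23–25: rise slowly hide
  position 40–42: rise slowly hide

4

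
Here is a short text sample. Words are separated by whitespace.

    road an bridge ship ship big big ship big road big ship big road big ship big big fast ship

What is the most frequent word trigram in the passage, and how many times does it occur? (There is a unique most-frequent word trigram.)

"big ship big", 3 times

Trigram frequencies (highest first):
  big ship big: 3
  ship big big: 2
  ship big road: 2
  big road big: 2
  road big ship: 2
  road an bridge: 1
  … (6 more, each ≤ 1)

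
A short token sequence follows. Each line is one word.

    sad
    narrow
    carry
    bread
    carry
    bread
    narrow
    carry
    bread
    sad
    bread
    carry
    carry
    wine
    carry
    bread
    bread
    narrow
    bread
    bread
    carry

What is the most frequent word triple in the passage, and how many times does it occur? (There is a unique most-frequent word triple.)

"narrow carry bread", 2 times

Trigram frequencies (highest first):
  narrow carry bread: 2
  sad narrow carry: 1
  carry bread carry: 1
  bread carry bread: 1
  carry bread narrow: 1
  bread narrow carry: 1
  … (12 more, each ≤ 1)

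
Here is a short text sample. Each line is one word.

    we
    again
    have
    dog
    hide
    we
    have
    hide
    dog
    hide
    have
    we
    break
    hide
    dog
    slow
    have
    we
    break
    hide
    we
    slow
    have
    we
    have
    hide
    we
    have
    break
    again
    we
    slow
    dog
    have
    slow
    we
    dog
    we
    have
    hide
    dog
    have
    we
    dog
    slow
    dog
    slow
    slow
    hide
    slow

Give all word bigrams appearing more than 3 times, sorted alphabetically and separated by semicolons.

have we; we have

Bigram counts meeting the condition (more than 3 times):
  have we: 4
  we have: 4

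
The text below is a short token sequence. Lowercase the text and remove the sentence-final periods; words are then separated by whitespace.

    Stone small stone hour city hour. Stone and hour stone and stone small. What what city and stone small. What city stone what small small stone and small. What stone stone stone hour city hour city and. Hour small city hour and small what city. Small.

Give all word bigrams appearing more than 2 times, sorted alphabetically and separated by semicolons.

Bigram counts meeting the condition (more than 2 times):
  city hour: 3
  hour city: 3
  small what: 4
  stone and: 3
  stone small: 3
  what city: 3

city hour; hour city; small what; stone and; stone small; what city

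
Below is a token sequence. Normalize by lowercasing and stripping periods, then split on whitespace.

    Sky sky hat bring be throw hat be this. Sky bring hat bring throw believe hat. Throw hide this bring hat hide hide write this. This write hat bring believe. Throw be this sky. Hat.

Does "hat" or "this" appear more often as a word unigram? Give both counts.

"hat": 7 occurrences
"this": 5 occurrences

"hat" (7 vs 5)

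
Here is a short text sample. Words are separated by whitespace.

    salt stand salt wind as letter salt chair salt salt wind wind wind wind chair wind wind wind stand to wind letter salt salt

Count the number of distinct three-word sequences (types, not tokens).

24 tokens → 22 trigram windows in total.
Repeated trigrams (each contributes count−1 duplicates):
  wind wind wind: 3
2 duplicate windows → 22 − 2 = 20 distinct.

20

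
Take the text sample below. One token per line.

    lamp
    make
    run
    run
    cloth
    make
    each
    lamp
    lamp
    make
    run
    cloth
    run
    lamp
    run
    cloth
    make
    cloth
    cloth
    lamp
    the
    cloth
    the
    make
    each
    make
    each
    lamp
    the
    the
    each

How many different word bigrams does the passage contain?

31 tokens → 30 bigram windows in total.
Repeated bigrams (each contributes count−1 duplicates):
  make each: 3
  run cloth: 3
  cloth make: 2
  each lamp: 2
  lamp make: 2
  lamp the: 2
  make run: 2
9 duplicate windows → 30 − 9 = 21 distinct.

21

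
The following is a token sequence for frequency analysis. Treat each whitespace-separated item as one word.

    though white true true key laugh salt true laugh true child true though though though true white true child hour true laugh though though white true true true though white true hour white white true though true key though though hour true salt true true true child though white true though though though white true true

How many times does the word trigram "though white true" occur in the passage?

5

Scanning the 54 overlapping trigram windows for "though white true":
  position 1–3: though white true
  position 24–26: though white true
  position 29–31: though white true
  position 48–50: though white true
  position 53–55: though white true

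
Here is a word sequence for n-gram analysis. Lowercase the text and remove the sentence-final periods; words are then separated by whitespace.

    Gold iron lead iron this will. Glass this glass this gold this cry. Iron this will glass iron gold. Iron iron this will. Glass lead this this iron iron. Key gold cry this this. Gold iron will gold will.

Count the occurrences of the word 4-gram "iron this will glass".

Scanning the 36 overlapping 4-gram windows for "iron this will glass":
  position 4–7: iron this will glass
  position 14–17: iron this will glass
  position 21–24: iron this will glass

3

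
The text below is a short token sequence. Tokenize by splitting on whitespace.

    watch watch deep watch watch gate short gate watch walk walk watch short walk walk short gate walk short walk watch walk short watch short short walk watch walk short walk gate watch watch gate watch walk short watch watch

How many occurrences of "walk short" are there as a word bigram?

5

Scanning the 39 overlapping bigram windows for "walk short":
  position 15–16: walk short
  position 18–19: walk short
  position 22–23: walk short
  position 29–30: walk short
  position 37–38: walk short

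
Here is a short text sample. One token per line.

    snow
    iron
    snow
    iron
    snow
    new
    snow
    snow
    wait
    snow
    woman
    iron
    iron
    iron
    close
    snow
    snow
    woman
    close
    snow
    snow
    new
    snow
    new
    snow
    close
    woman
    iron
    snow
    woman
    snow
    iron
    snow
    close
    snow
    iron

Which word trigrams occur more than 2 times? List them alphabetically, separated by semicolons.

snow iron snow; snow new snow

Trigram counts meeting the condition (more than 2 times):
  snow iron snow: 3
  snow new snow: 3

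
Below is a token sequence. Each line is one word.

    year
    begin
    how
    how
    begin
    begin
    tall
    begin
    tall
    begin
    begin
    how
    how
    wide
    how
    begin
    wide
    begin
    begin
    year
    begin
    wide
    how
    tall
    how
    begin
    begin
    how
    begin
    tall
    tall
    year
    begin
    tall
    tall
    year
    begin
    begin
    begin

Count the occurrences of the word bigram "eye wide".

0

Scanning the 38 overlapping bigram windows for "eye wide":
  (none found)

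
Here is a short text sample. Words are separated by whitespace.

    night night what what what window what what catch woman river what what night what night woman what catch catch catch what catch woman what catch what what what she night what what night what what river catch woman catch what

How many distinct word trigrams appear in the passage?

41 tokens → 39 trigram windows in total.
Repeated trigrams (each contributes count−1 duplicates):
  night what what: 3
  what catch woman: 2
  what night what: 2
  what what night: 2
  what what what: 2
  woman what catch: 2
7 duplicate windows → 39 − 7 = 32 distinct.

32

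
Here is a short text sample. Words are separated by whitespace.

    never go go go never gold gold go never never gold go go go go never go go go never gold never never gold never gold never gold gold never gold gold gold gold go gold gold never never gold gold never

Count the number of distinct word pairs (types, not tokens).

9

42 tokens → 41 bigram windows in total.
Repeated bigrams (each contributes count−1 duplicates):
  never gold: 8
  go go: 7
  gold gold: 7
  gold never: 6
  go never: 4
  gold go: 3
  never never: 3
  never go: 2
32 duplicate windows → 41 − 32 = 9 distinct.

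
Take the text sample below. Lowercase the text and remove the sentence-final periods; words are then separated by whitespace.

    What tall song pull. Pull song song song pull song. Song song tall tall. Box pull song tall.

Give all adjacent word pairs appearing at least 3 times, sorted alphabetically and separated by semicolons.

Bigram counts meeting the condition (at least 3 times):
  pull song: 3
  song song: 4

pull song; song song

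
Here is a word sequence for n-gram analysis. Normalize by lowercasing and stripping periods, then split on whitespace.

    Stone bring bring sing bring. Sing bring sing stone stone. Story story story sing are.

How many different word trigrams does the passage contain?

11

15 tokens → 13 trigram windows in total.
Repeated trigrams (each contributes count−1 duplicates):
  bring sing bring: 2
  sing bring sing: 2
2 duplicate windows → 13 − 2 = 11 distinct.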